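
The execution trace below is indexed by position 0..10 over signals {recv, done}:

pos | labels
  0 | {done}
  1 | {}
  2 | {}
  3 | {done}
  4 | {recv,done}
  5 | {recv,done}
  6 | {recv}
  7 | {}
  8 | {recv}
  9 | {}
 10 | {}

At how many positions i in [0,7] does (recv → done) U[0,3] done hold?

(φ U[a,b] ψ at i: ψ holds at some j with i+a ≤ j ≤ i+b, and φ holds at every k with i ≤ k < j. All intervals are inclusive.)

6

Evaluate at each i in [0,7]:
  i=0: ✓ (rhs at j=0)
  i=1: ✓ (rhs at j=3; lhs holds on [1,2])
  i=2: ✓ (rhs at j=3; lhs holds on [2,2])
  i=3: ✓ (rhs at j=3)
  i=4: ✓ (rhs at j=4)
  i=5: ✓ (rhs at j=5)
  i=6: ✗ (no rhs in [6,9])
  i=7: ✗ (no rhs in [7,10])
Positions where it holds: {0, 1, 2, 3, 4, 5} → 6.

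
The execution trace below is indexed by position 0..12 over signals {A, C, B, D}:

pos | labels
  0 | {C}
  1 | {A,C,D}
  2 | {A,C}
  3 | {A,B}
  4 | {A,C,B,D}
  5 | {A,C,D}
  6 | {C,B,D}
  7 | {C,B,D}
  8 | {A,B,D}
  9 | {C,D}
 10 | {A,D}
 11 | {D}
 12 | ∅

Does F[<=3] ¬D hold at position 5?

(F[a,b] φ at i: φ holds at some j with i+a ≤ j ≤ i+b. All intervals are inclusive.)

Check ¬D at each j in [5,8]:
  j=5: false
  j=6: false
  j=7: false
  j=8: false
No position in the window satisfies it → formula fails.

Does not hold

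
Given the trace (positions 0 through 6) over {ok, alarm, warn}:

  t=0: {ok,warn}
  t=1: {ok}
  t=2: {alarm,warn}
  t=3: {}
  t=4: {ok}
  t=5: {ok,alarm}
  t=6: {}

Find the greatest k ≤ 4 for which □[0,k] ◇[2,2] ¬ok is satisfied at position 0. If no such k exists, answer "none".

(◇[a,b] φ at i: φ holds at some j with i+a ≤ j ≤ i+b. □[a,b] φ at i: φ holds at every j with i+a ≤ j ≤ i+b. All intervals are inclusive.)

◇[2,2] ¬ok must hold from j=0 onward; find where it first fails.
  j=0: holds
  j=1: holds
  j=2: fails
Holds on [0,1], so largest k = 1.

1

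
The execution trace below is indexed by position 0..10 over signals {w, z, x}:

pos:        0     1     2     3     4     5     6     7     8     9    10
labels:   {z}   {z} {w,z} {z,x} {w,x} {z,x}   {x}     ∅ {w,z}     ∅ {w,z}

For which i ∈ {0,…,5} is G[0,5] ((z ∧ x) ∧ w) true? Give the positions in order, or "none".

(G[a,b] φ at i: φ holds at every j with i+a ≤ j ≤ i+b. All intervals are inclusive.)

none

Evaluate at each i in [0,5]:
  i=0: ✗ (fails at j=0)
  i=1: ✗ (fails at j=1)
  i=2: ✗ (fails at j=2)
  i=3: ✗ (fails at j=3)
  i=4: ✗ (fails at j=4)
  i=5: ✗ (fails at j=5)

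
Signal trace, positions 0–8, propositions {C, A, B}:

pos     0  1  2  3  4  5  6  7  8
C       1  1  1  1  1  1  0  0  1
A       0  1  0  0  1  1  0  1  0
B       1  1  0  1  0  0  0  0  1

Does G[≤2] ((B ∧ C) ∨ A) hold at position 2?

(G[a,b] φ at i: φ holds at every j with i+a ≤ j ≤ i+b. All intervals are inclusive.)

Check ((B ∧ C) ∨ A) at every j in [2,4]:
  j=2: false
  j=3: true
  j=4: true
Fails at j=2 → formula fails.

False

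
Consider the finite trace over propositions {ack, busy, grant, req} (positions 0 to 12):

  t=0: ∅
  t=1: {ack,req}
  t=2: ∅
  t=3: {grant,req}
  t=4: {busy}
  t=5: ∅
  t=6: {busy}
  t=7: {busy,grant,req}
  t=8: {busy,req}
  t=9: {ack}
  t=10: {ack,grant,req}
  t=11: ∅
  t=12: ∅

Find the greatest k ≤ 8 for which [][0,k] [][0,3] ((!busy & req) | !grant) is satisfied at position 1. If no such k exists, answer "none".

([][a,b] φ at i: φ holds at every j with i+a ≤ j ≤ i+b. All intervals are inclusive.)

2

[][0,3] ((!busy & req) | !grant) must hold from j=1 onward; find where it first fails.
  j=1: holds
  j=2: holds
  j=3: holds
  j=4: fails
Holds on [1,3], so largest k = 2.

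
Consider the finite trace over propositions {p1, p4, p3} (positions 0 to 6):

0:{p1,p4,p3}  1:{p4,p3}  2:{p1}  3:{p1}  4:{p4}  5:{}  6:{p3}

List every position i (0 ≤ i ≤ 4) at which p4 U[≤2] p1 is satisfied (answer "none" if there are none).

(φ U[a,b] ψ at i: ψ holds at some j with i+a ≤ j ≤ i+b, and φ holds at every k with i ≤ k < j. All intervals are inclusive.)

Evaluate at each i in [0,4]:
  i=0: ✓ (rhs at j=0)
  i=1: ✓ (rhs at j=2; lhs holds on [1,1])
  i=2: ✓ (rhs at j=2)
  i=3: ✓ (rhs at j=3)
  i=4: ✗ (no rhs in [4,6])

0, 1, 2, 3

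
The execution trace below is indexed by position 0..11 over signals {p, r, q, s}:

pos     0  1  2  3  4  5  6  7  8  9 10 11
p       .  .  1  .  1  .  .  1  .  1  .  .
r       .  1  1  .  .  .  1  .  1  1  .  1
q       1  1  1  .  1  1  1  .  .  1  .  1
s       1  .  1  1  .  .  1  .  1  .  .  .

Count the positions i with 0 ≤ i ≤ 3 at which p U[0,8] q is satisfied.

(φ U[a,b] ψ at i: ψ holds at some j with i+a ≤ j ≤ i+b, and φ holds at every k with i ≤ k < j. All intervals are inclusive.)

Evaluate at each i in [0,3]:
  i=0: ✓ (rhs at j=0)
  i=1: ✓ (rhs at j=1)
  i=2: ✓ (rhs at j=2)
  i=3: ✗ (lhs fails at k=3 before rhs at j=4)
Positions where it holds: {0, 1, 2} → 3.

3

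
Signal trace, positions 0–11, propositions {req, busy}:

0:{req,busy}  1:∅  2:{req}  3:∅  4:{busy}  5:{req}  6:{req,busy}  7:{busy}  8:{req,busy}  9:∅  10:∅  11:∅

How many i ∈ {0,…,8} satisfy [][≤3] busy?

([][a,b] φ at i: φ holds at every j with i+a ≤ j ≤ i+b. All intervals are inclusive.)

Evaluate at each i in [0,8]:
  i=0: ✗ (fails at j=1)
  i=1: ✗ (fails at j=1)
  i=2: ✗ (fails at j=2)
  i=3: ✗ (fails at j=3)
  i=4: ✗ (fails at j=5)
  i=5: ✗ (fails at j=5)
  i=6: ✗ (fails at j=9)
  i=7: ✗ (fails at j=9)
  i=8: ✗ (fails at j=9)
Positions where it holds: {} → 0.

0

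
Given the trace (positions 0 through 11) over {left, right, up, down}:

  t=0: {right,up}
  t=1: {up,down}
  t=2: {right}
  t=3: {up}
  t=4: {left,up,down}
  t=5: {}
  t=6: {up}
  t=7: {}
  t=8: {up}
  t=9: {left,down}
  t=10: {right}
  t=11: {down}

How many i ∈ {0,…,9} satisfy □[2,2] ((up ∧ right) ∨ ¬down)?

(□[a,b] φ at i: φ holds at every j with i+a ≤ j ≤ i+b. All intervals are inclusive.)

7

Evaluate at each i in [0,9]:
  i=0: ✓ (all of [2,2])
  i=1: ✓ (all of [3,3])
  i=2: ✗ (fails at j=4)
  i=3: ✓ (all of [5,5])
  i=4: ✓ (all of [6,6])
  i=5: ✓ (all of [7,7])
  i=6: ✓ (all of [8,8])
  i=7: ✗ (fails at j=9)
  i=8: ✓ (all of [10,10])
  i=9: ✗ (fails at j=11)
Positions where it holds: {0, 1, 3, 4, 5, 6, 8} → 7.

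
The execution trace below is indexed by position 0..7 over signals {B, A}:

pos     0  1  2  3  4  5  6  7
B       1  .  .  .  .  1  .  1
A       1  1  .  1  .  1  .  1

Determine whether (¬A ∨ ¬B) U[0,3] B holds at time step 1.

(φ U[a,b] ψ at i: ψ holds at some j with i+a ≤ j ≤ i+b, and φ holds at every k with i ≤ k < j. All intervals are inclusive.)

Need some j in [1,4] with B, and (¬A ∨ ¬B) at every k in [1,j-1].
  j=1: B false.
  j=2: B false.
  j=3: B false.
  j=4: B false.
No j in the window works → until fails.

False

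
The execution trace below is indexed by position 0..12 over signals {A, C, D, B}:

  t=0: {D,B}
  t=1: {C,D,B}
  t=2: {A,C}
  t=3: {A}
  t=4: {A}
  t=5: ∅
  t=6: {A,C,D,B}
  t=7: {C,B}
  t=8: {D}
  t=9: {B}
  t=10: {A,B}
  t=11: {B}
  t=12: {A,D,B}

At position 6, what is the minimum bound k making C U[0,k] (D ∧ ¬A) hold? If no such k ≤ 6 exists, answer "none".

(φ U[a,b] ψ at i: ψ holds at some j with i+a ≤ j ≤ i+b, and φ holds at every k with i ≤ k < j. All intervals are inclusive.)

2

Need earliest j ≥ 6 with (D ∧ ¬A), and C at every k in [6,j-1].
  j=6: rhs fails.
  j=7: rhs fails.
  j=8: rhs holds; lhs holds on [6,7]. k = 2.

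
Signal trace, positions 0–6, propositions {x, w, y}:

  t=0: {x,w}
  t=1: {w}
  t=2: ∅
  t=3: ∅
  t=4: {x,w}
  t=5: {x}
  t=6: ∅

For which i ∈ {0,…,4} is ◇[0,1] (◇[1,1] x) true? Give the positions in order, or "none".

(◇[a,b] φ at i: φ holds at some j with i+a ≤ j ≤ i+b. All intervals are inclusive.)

Evaluate at each i in [0,4]:
  i=0: ✗ (none in [0,1])
  i=1: ✗ (none in [1,2])
  i=2: ✓ (witness j=3)
  i=3: ✓ (witness j=3)
  i=4: ✓ (witness j=4)

2, 3, 4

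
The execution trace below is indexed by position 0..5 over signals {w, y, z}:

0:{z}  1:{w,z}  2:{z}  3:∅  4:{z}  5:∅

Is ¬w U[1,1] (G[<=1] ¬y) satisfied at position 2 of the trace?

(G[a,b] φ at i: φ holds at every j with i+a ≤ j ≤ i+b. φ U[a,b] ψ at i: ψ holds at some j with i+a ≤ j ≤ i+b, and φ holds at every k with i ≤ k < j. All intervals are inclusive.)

True

Need some j in [3,3] with G[<=1] ¬y, and ¬w at every k in [2,j-1].
  j=3: G[<=1] ¬y holds; ¬w holds at every k in [2,2] → satisfied.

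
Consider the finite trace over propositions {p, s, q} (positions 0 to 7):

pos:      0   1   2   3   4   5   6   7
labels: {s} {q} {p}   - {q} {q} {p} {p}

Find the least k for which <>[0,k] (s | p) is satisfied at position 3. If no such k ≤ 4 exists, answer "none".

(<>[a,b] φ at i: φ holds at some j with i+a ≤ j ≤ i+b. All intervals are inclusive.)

Scan j = 3,4,… for (s | p):
  j=3: fails
  j=4: fails
  j=5: fails
  j=6: holds
First hit at j=6, so smallest k = 6-3 = 3.

3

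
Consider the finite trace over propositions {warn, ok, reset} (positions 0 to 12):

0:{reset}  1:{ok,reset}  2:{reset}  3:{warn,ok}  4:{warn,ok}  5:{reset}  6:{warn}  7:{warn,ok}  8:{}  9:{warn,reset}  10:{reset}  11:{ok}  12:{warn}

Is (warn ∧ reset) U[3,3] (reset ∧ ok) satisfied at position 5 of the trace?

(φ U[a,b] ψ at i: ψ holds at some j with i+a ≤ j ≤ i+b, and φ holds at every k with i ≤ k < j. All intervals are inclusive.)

False

Need some j in [8,8] with (reset ∧ ok), and (warn ∧ reset) at every k in [5,j-1].
  j=8: (reset ∧ ok) false.
No j in the window works → until fails.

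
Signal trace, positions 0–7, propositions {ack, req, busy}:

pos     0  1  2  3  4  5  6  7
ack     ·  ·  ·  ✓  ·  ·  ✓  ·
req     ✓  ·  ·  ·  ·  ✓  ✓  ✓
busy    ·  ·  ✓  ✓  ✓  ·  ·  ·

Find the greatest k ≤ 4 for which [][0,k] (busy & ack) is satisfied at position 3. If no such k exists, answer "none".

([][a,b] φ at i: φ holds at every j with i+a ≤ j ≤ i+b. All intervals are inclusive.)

(busy & ack) must hold from j=3 onward; find where it first fails.
  j=3: holds
  j=4: fails
Holds on [3,3], so largest k = 0.

0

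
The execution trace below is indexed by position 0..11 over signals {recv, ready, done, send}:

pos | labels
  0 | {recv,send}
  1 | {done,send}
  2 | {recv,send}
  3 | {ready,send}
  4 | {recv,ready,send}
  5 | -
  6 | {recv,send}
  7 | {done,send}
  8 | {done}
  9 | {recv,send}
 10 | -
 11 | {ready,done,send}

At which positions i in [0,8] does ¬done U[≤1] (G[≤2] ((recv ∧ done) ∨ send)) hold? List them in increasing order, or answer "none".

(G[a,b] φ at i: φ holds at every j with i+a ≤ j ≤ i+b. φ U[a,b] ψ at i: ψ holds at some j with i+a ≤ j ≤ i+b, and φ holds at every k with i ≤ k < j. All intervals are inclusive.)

Evaluate at each i in [0,8]:
  i=0: ✓ (rhs at j=0)
  i=1: ✓ (rhs at j=1)
  i=2: ✓ (rhs at j=2)
  i=3: ✗ (no rhs in [3,4])
  i=4: ✗ (no rhs in [4,5])
  i=5: ✗ (no rhs in [5,6])
  i=6: ✗ (no rhs in [6,7])
  i=7: ✗ (no rhs in [7,8])
  i=8: ✗ (no rhs in [8,9])

0, 1, 2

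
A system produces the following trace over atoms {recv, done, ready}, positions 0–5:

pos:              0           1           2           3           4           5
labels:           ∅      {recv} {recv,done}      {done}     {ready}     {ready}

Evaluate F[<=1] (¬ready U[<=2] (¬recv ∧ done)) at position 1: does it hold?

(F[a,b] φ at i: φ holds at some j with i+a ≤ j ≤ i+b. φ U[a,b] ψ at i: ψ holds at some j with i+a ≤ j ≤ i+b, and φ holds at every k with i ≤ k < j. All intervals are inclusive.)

True

Check (¬ready U[<=2] (¬recv ∧ done)) at each j in [1,2]:
  j=1: holds
  j=2: holds
Found at j=1 → formula holds.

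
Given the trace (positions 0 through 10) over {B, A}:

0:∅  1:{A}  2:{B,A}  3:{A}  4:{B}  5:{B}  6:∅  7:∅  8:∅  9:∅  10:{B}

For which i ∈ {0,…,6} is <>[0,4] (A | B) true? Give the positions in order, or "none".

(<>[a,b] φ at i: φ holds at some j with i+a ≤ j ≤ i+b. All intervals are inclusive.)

0, 1, 2, 3, 4, 5, 6

Evaluate at each i in [0,6]:
  i=0: ✓ (witness j=1)
  i=1: ✓ (witness j=1)
  i=2: ✓ (witness j=2)
  i=3: ✓ (witness j=3)
  i=4: ✓ (witness j=4)
  i=5: ✓ (witness j=5)
  i=6: ✓ (witness j=10)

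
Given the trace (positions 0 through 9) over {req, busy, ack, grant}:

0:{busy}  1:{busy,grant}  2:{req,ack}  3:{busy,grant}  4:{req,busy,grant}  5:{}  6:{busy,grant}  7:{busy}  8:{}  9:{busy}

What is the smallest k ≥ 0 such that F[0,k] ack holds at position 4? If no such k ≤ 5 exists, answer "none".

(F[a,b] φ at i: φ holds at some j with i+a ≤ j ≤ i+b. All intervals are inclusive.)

none

Scan j = 4,5,… for ack:
  j=4: fails
  j=5: fails
  j=6: fails
  j=7: fails
  j=8: fails
  j=9: fails
No j in [4,9] satisfies it → none.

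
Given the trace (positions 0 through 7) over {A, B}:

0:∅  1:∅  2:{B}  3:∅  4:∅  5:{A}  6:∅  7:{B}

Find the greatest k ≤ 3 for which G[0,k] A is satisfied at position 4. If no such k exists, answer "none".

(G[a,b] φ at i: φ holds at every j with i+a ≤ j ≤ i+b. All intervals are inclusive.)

A must hold from j=4 onward; find where it first fails.
  j=4: fails → no k works.

none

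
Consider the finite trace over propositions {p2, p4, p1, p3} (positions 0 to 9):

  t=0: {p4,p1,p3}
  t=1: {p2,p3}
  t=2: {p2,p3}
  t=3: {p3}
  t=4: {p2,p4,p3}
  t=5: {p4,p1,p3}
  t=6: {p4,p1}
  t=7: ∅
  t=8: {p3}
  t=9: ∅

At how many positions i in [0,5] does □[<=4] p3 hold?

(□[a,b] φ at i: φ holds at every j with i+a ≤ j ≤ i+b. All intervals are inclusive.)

2

Evaluate at each i in [0,5]:
  i=0: ✓ (all of [0,4])
  i=1: ✓ (all of [1,5])
  i=2: ✗ (fails at j=6)
  i=3: ✗ (fails at j=6)
  i=4: ✗ (fails at j=6)
  i=5: ✗ (fails at j=6)
Positions where it holds: {0, 1} → 2.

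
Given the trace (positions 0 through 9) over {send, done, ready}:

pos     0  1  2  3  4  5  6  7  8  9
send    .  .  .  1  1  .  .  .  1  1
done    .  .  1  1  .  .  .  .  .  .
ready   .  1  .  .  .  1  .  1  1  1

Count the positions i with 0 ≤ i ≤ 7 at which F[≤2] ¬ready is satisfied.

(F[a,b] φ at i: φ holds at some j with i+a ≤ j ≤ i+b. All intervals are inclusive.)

Evaluate at each i in [0,7]:
  i=0: ✓ (witness j=0)
  i=1: ✓ (witness j=2)
  i=2: ✓ (witness j=2)
  i=3: ✓ (witness j=3)
  i=4: ✓ (witness j=4)
  i=5: ✓ (witness j=6)
  i=6: ✓ (witness j=6)
  i=7: ✗ (none in [7,9])
Positions where it holds: {0, 1, 2, 3, 4, 5, 6} → 7.

7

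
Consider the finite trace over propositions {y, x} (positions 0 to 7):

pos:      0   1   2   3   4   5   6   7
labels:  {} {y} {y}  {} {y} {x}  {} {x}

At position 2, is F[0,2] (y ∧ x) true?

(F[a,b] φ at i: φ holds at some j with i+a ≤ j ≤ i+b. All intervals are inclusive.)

Check (y ∧ x) at each j in [2,4]:
  j=2: false
  j=3: false
  j=4: false
No position in the window satisfies it → formula fails.

Does not hold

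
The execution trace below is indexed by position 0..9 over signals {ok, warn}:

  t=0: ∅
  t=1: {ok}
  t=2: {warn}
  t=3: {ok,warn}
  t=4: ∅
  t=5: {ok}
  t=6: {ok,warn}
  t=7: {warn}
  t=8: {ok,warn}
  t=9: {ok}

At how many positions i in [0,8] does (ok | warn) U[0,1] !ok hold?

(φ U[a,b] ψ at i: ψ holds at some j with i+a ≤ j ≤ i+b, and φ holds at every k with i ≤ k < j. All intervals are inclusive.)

Evaluate at each i in [0,8]:
  i=0: ✓ (rhs at j=0)
  i=1: ✓ (rhs at j=2; lhs holds on [1,1])
  i=2: ✓ (rhs at j=2)
  i=3: ✓ (rhs at j=4; lhs holds on [3,3])
  i=4: ✓ (rhs at j=4)
  i=5: ✗ (no rhs in [5,6])
  i=6: ✓ (rhs at j=7; lhs holds on [6,6])
  i=7: ✓ (rhs at j=7)
  i=8: ✗ (no rhs in [8,9])
Positions where it holds: {0, 1, 2, 3, 4, 6, 7} → 7.

7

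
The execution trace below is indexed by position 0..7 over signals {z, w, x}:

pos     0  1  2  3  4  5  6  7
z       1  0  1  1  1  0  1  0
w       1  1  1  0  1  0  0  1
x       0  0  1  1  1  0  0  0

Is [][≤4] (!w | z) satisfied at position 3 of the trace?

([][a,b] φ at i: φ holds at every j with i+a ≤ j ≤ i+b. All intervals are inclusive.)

Check (!w | z) at every j in [3,7]:
  j=3: true
  j=4: true
  j=5: true
  j=6: true
  j=7: false
Fails at j=7 → formula fails.

False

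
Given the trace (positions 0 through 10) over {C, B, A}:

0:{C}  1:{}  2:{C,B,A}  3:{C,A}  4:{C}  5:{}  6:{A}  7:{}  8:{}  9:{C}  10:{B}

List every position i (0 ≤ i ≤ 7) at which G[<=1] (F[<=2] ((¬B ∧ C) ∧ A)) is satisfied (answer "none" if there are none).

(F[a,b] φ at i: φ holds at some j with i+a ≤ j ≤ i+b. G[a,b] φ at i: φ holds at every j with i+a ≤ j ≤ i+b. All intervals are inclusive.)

1, 2

Evaluate at each i in [0,7]:
  i=0: ✗ (fails at j=0)
  i=1: ✓ (all of [1,2])
  i=2: ✓ (all of [2,3])
  i=3: ✗ (fails at j=4)
  i=4: ✗ (fails at j=4)
  i=5: ✗ (fails at j=5)
  i=6: ✗ (fails at j=6)
  i=7: ✗ (fails at j=7)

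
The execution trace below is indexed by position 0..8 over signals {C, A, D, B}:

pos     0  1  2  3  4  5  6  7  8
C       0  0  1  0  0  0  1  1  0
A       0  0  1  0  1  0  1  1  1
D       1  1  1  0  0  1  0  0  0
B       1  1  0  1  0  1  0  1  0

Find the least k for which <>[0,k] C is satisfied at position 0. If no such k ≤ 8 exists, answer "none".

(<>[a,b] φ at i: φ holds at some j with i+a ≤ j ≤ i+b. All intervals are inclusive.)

Scan j = 0,1,… for C:
  j=0: fails
  j=1: fails
  j=2: holds
First hit at j=2, so smallest k = 2-0 = 2.

2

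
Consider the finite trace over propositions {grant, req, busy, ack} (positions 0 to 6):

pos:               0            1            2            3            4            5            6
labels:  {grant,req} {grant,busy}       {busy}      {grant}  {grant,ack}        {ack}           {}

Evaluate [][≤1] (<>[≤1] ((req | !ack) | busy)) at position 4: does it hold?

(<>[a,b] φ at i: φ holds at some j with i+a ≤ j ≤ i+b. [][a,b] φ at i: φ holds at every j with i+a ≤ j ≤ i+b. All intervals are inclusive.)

Check <>[≤1] ((req | !ack) | busy) at every j in [4,5]:
  j=4: fails (none in [4,5])
  j=5: holds (witness at 6)
Fails at j=4 → formula fails.

Does not hold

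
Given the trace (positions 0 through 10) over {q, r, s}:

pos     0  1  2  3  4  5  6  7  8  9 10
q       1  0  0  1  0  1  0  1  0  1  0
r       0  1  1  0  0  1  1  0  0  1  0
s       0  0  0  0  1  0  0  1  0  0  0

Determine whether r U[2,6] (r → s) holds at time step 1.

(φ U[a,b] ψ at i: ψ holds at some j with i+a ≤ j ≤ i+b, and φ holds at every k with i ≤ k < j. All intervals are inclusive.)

Holds

Need some j in [3,7] with (r → s), and r at every k in [1,j-1].
  j=3: (r → s) holds; r holds at every k in [1,2] → satisfied.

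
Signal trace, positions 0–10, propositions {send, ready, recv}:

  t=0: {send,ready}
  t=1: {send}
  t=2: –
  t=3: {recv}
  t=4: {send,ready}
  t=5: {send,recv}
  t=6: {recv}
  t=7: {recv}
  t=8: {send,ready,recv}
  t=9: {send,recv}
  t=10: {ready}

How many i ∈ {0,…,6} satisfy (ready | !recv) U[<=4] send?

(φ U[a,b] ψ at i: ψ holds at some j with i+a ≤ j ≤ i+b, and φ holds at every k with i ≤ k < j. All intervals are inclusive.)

4

Evaluate at each i in [0,6]:
  i=0: ✓ (rhs at j=0)
  i=1: ✓ (rhs at j=1)
  i=2: ✗ (lhs fails at k=3 before rhs at j=4)
  i=3: ✗ (lhs fails at k=3 before rhs at j=4)
  i=4: ✓ (rhs at j=4)
  i=5: ✓ (rhs at j=5)
  i=6: ✗ (lhs fails at k=6 before rhs at j=8)
Positions where it holds: {0, 1, 4, 5} → 4.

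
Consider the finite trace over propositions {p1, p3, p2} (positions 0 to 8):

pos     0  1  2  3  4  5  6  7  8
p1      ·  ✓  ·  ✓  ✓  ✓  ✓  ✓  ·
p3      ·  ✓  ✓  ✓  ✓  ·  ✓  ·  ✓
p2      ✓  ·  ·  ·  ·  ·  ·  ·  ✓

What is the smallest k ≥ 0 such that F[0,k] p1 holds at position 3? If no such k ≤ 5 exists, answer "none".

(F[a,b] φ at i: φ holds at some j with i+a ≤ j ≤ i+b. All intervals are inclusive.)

Scan j = 3,4,… for p1:
  j=3: holds
First hit at j=3, so smallest k = 3-3 = 0.

0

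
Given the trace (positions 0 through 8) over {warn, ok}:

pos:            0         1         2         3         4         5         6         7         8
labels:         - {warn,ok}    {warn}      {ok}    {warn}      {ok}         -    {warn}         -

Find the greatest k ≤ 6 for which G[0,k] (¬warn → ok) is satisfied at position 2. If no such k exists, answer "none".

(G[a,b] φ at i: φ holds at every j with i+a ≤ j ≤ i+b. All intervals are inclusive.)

(¬warn → ok) must hold from j=2 onward; find where it first fails.
  j=2: holds
  j=3: holds
  j=4: holds
  j=5: holds
  j=6: fails
Holds on [2,5], so largest k = 3.

3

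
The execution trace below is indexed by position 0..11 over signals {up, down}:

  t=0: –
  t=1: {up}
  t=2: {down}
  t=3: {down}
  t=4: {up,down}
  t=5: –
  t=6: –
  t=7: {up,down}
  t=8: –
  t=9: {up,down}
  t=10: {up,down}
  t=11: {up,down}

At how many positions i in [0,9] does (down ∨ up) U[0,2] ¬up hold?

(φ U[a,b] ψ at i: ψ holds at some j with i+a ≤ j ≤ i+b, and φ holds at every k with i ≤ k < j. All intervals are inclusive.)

Evaluate at each i in [0,9]:
  i=0: ✓ (rhs at j=0)
  i=1: ✓ (rhs at j=2; lhs holds on [1,1])
  i=2: ✓ (rhs at j=2)
  i=3: ✓ (rhs at j=3)
  i=4: ✓ (rhs at j=5; lhs holds on [4,4])
  i=5: ✓ (rhs at j=5)
  i=6: ✓ (rhs at j=6)
  i=7: ✓ (rhs at j=8; lhs holds on [7,7])
  i=8: ✓ (rhs at j=8)
  i=9: ✗ (no rhs in [9,11])
Positions where it holds: {0, 1, 2, 3, 4, 5, 6, 7, 8} → 9.

9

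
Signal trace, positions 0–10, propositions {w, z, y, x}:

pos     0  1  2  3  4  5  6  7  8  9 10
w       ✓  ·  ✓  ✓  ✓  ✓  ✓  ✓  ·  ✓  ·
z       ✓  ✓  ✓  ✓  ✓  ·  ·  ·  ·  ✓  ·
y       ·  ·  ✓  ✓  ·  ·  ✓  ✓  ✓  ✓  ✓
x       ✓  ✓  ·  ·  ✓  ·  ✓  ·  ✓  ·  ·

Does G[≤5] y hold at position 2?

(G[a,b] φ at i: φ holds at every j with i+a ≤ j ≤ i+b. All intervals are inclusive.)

Check y at every j in [2,7]:
  j=2: true
  j=3: true
  j=4: false
  j=5: false
  j=6: true
  j=7: true
Fails at j=4 → formula fails.

False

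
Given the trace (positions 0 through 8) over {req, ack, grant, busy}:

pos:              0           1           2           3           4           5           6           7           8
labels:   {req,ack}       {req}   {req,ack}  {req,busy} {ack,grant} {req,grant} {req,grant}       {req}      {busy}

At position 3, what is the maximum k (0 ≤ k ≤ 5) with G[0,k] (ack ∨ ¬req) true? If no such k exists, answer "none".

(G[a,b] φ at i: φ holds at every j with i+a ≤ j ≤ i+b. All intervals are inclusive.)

none

(ack ∨ ¬req) must hold from j=3 onward; find where it first fails.
  j=3: fails → no k works.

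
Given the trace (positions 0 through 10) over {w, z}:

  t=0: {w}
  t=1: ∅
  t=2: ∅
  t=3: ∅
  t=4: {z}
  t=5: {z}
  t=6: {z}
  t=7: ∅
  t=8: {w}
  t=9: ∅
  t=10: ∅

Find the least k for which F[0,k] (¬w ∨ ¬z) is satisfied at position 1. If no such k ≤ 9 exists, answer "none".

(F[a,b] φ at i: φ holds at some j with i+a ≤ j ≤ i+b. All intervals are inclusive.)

Scan j = 1,2,… for (¬w ∨ ¬z):
  j=1: holds
First hit at j=1, so smallest k = 1-1 = 0.

0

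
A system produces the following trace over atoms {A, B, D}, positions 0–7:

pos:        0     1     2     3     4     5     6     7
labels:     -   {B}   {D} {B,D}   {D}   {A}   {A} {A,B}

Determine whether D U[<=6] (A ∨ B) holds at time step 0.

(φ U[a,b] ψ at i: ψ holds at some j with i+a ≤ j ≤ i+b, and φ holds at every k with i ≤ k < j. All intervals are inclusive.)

Does not hold

Need some j in [0,6] with (A ∨ B), and D at every k in [0,j-1].
  j=0: (A ∨ B) false.
  j=1: (A ∨ B) holds, but D fails at k=0 → not this j.
  j=2: (A ∨ B) false.
  j=3: (A ∨ B) holds, but D fails at k=0 → not this j.
  j=4: (A ∨ B) false.
  j=5: (A ∨ B) holds, but D fails at k=0 → not this j.
  j=6: (A ∨ B) holds, but D fails at k=0 → not this j.
No j in the window works → until fails.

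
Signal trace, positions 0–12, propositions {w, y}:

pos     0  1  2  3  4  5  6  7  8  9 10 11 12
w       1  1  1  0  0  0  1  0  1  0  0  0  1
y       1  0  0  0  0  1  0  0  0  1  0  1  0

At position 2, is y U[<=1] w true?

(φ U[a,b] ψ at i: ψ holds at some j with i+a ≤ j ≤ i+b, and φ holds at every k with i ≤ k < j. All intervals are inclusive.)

Need some j in [2,3] with w, and y at every k in [2,j-1].
  j=2: w holds; no prefix to check → satisfied.

Yes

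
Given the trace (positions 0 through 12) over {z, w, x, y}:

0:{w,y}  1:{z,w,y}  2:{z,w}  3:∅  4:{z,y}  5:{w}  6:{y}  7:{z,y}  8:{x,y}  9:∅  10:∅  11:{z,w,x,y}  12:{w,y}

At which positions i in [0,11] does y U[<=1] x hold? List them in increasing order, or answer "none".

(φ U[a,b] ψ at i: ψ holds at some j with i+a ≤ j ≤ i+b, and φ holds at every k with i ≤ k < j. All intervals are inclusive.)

Evaluate at each i in [0,11]:
  i=0: ✗ (no rhs in [0,1])
  i=1: ✗ (no rhs in [1,2])
  i=2: ✗ (no rhs in [2,3])
  i=3: ✗ (no rhs in [3,4])
  i=4: ✗ (no rhs in [4,5])
  i=5: ✗ (no rhs in [5,6])
  i=6: ✗ (no rhs in [6,7])
  i=7: ✓ (rhs at j=8; lhs holds on [7,7])
  i=8: ✓ (rhs at j=8)
  i=9: ✗ (no rhs in [9,10])
  i=10: ✗ (lhs fails at k=10 before rhs at j=11)
  i=11: ✓ (rhs at j=11)

7, 8, 11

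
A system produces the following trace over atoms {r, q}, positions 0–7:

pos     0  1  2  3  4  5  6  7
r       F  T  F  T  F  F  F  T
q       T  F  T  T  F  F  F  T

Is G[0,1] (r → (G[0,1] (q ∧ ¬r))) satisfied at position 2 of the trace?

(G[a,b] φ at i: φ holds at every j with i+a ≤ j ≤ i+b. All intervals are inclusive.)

False

Check (r → (G[0,1] (q ∧ ¬r))) at every j in [2,3]:
  j=2: antecedent false → ✓
  j=3: antecedent true; consequent fails at 3 → ✗
Fails at j=3 → formula fails.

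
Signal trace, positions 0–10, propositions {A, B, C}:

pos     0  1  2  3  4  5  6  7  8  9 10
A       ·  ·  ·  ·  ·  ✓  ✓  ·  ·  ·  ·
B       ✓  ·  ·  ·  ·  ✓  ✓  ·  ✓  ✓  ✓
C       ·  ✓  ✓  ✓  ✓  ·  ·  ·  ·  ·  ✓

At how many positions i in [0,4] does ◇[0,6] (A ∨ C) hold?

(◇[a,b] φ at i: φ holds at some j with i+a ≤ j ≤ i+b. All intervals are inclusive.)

Evaluate at each i in [0,4]:
  i=0: ✓ (witness j=1)
  i=1: ✓ (witness j=1)
  i=2: ✓ (witness j=2)
  i=3: ✓ (witness j=3)
  i=4: ✓ (witness j=4)
Positions where it holds: {0, 1, 2, 3, 4} → 5.

5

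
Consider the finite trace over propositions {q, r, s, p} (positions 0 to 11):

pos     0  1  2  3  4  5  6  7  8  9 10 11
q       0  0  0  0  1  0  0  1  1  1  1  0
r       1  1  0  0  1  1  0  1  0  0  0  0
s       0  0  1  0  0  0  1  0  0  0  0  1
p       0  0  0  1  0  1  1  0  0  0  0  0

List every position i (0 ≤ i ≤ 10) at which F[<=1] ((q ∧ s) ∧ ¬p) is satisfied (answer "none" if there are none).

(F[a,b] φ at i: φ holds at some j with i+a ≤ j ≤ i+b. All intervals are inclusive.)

Evaluate at each i in [0,10]:
  i=0: ✗ (none in [0,1])
  i=1: ✗ (none in [1,2])
  i=2: ✗ (none in [2,3])
  i=3: ✗ (none in [3,4])
  i=4: ✗ (none in [4,5])
  i=5: ✗ (none in [5,6])
  i=6: ✗ (none in [6,7])
  i=7: ✗ (none in [7,8])
  i=8: ✗ (none in [8,9])
  i=9: ✗ (none in [9,10])
  i=10: ✗ (none in [10,11])

none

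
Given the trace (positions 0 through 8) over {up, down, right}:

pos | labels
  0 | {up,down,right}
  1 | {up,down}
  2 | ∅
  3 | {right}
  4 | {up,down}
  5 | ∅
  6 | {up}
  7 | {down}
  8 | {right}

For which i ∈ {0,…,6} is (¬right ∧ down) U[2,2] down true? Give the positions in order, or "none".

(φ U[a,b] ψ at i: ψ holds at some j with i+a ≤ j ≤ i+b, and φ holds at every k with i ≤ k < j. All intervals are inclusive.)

none

Evaluate at each i in [0,6]:
  i=0: ✗ (no rhs in [2,2])
  i=1: ✗ (no rhs in [3,3])
  i=2: ✗ (lhs fails at k=2 before rhs at j=4)
  i=3: ✗ (no rhs in [5,5])
  i=4: ✗ (no rhs in [6,6])
  i=5: ✗ (lhs fails at k=5 before rhs at j=7)
  i=6: ✗ (no rhs in [8,8])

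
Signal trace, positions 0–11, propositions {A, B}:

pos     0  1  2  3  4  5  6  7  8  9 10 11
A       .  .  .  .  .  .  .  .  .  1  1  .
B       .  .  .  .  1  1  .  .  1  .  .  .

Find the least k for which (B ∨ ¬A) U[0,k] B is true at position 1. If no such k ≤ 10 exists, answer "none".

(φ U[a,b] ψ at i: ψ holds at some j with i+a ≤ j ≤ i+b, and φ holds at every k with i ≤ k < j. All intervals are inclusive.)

3

Need earliest j ≥ 1 with B, and (B ∨ ¬A) at every k in [1,j-1].
  j=1: rhs fails.
  j=2: rhs fails.
  j=3: rhs fails.
  j=4: rhs holds; lhs holds on [1,3]. k = 3.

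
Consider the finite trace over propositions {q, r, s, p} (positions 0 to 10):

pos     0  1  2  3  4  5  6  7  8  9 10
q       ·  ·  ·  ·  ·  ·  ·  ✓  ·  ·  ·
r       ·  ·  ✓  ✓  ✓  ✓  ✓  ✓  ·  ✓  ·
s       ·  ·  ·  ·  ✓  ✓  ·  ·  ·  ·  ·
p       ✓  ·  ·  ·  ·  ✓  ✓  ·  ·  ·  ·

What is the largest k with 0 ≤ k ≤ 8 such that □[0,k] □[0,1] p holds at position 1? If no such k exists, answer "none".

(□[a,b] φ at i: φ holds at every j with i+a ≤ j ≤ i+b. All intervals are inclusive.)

□[0,1] p must hold from j=1 onward; find where it first fails.
  j=1: fails → no k works.

none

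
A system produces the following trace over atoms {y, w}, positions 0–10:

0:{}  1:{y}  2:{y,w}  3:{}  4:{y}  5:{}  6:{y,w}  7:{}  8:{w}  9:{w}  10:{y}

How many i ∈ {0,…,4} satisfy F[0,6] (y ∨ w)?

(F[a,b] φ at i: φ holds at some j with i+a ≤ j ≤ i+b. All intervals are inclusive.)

5

Evaluate at each i in [0,4]:
  i=0: ✓ (witness j=1)
  i=1: ✓ (witness j=1)
  i=2: ✓ (witness j=2)
  i=3: ✓ (witness j=4)
  i=4: ✓ (witness j=4)
Positions where it holds: {0, 1, 2, 3, 4} → 5.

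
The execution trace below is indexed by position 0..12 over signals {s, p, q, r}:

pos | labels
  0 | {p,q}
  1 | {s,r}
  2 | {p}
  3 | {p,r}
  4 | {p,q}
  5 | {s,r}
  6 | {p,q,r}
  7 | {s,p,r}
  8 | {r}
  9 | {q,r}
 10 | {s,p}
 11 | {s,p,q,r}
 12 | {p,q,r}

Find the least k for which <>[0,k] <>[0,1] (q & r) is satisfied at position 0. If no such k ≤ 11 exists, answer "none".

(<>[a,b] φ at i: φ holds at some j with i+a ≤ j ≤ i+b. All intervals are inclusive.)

5

Scan j = 0,1,… for <>[0,1] (q & r):
  j=0: fails
  j=1: fails
  j=2: fails
  j=3: fails
  j=4: fails
  j=5: holds
First hit at j=5, so smallest k = 5-0 = 5.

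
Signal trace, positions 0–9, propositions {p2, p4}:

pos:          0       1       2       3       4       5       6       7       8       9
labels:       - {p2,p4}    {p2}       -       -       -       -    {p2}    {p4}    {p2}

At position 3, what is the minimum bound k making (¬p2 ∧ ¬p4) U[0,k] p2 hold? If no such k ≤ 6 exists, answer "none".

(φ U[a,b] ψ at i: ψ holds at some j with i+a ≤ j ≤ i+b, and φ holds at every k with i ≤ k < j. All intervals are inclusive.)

4

Need earliest j ≥ 3 with p2, and (¬p2 ∧ ¬p4) at every k in [3,j-1].
  j=3: rhs fails.
  j=4: rhs fails.
  j=5: rhs fails.
  j=6: rhs fails.
  j=7: rhs holds; lhs holds on [3,6]. k = 4.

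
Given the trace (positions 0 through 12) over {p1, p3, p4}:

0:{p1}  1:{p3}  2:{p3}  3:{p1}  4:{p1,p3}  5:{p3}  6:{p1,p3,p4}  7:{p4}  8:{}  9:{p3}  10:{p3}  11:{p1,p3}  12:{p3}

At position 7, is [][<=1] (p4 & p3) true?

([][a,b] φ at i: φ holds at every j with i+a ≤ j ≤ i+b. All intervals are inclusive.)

Check (p4 & p3) at every j in [7,8]:
  j=7: false
  j=8: false
Fails at j=7 → formula fails.

Does not hold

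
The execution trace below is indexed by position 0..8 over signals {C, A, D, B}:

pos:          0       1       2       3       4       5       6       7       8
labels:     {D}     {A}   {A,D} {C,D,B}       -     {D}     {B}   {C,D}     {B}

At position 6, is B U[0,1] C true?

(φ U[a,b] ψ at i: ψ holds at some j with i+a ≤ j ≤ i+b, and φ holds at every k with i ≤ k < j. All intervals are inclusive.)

Need some j in [6,7] with C, and B at every k in [6,j-1].
  j=6: C false.
  j=7: C holds; B holds at every k in [6,6] → satisfied.

True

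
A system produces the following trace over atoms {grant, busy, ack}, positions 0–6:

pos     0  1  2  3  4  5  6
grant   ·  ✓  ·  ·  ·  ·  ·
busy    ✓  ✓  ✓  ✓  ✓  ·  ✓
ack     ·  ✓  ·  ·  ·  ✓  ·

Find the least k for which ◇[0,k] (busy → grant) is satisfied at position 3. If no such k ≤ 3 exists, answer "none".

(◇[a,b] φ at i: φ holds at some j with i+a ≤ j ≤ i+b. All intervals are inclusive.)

2

Scan j = 3,4,… for (busy → grant):
  j=3: fails
  j=4: fails
  j=5: holds
First hit at j=5, so smallest k = 5-3 = 2.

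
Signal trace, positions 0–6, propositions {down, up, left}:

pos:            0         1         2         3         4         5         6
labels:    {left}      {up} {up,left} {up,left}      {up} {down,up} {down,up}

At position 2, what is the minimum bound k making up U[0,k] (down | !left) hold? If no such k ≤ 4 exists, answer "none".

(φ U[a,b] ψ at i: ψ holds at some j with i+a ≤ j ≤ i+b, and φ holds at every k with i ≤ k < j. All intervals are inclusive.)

2

Need earliest j ≥ 2 with (down | !left), and up at every k in [2,j-1].
  j=2: rhs fails.
  j=3: rhs fails.
  j=4: rhs holds; lhs holds on [2,3]. k = 2.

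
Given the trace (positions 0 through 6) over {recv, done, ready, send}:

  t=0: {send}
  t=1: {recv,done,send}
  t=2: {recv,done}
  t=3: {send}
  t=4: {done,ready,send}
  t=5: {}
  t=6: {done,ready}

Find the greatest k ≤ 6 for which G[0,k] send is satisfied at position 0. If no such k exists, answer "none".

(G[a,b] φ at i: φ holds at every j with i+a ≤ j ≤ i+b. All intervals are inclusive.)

send must hold from j=0 onward; find where it first fails.
  j=0: holds
  j=1: holds
  j=2: fails
Holds on [0,1], so largest k = 1.

1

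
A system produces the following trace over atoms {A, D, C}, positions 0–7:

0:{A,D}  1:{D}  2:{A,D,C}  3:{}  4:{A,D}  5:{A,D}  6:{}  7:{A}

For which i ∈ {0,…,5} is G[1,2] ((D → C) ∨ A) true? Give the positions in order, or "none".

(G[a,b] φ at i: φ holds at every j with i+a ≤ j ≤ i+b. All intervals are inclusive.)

Evaluate at each i in [0,5]:
  i=0: ✗ (fails at j=1)
  i=1: ✓ (all of [2,3])
  i=2: ✓ (all of [3,4])
  i=3: ✓ (all of [4,5])
  i=4: ✓ (all of [5,6])
  i=5: ✓ (all of [6,7])

1, 2, 3, 4, 5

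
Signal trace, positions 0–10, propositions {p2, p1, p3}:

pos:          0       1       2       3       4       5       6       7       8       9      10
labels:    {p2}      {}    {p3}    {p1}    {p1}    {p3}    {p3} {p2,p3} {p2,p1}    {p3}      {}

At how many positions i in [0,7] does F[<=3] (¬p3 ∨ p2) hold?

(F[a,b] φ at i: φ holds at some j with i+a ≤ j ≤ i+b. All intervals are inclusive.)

8

Evaluate at each i in [0,7]:
  i=0: ✓ (witness j=0)
  i=1: ✓ (witness j=1)
  i=2: ✓ (witness j=3)
  i=3: ✓ (witness j=3)
  i=4: ✓ (witness j=4)
  i=5: ✓ (witness j=7)
  i=6: ✓ (witness j=7)
  i=7: ✓ (witness j=7)
Positions where it holds: {0, 1, 2, 3, 4, 5, 6, 7} → 8.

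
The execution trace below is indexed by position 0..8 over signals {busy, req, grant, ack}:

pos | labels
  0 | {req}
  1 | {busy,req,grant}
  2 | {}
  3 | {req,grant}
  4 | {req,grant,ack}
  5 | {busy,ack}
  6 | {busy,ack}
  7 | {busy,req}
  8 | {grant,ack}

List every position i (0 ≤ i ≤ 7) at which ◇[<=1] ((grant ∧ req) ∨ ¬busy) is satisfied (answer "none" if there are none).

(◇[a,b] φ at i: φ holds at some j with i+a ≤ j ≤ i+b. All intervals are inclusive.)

Evaluate at each i in [0,7]:
  i=0: ✓ (witness j=0)
  i=1: ✓ (witness j=1)
  i=2: ✓ (witness j=2)
  i=3: ✓ (witness j=3)
  i=4: ✓ (witness j=4)
  i=5: ✗ (none in [5,6])
  i=6: ✗ (none in [6,7])
  i=7: ✓ (witness j=8)

0, 1, 2, 3, 4, 7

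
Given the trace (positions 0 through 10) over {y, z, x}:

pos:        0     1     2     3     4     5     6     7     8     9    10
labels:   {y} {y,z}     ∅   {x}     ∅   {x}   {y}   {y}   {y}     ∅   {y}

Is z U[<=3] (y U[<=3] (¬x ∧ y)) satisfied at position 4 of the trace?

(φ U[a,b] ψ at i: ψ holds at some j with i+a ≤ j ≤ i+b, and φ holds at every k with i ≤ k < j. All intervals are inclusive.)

Need some j in [4,7] with (y U[<=3] (¬x ∧ y)), and z at every k in [4,j-1].
  j=4: (y U[<=3] (¬x ∧ y)) — fails.
  j=5: (y U[<=3] (¬x ∧ y)) — fails.
  j=6: (y U[<=3] (¬x ∧ y)) holds, but z fails at k=4 → not this j.
  j=7: (y U[<=3] (¬x ∧ y)) holds, but z fails at k=4 → not this j.
No j in the window works → until fails.

Does not hold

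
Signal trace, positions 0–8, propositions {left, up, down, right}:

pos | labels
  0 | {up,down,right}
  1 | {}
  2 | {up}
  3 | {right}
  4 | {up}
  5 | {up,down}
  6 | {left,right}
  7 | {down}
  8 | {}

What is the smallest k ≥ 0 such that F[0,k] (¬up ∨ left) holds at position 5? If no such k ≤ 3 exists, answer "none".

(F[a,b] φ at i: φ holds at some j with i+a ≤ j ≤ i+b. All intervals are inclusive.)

Scan j = 5,6,… for (¬up ∨ left):
  j=5: fails
  j=6: holds
First hit at j=6, so smallest k = 6-5 = 1.

1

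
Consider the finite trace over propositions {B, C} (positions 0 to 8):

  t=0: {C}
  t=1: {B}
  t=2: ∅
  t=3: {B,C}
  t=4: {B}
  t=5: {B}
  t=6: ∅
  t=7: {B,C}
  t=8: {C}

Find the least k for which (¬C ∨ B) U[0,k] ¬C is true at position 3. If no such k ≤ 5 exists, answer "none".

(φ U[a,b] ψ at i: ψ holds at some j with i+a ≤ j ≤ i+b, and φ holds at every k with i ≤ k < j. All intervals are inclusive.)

Need earliest j ≥ 3 with ¬C, and (¬C ∨ B) at every k in [3,j-1].
  j=3: rhs fails.
  j=4: rhs holds; lhs holds on [3,3]. k = 1.

1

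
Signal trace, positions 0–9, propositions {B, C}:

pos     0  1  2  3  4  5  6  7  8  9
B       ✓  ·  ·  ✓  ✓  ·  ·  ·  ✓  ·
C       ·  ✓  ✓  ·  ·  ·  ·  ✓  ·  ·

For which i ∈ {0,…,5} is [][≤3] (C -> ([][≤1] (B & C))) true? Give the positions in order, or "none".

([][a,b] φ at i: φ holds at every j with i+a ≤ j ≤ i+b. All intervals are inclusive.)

3

Evaluate at each i in [0,5]:
  i=0: ✗ (fails at j=1)
  i=1: ✗ (fails at j=1)
  i=2: ✗ (fails at j=2)
  i=3: ✓ (all of [3,6])
  i=4: ✗ (fails at j=7)
  i=5: ✗ (fails at j=7)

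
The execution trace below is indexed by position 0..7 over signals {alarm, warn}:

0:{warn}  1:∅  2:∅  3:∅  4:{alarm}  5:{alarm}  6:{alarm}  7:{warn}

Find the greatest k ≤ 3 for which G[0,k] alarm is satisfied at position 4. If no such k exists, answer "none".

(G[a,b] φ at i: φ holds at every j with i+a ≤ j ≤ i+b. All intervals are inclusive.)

2

alarm must hold from j=4 onward; find where it first fails.
  j=4: holds
  j=5: holds
  j=6: holds
  j=7: fails
Holds on [4,6], so largest k = 2.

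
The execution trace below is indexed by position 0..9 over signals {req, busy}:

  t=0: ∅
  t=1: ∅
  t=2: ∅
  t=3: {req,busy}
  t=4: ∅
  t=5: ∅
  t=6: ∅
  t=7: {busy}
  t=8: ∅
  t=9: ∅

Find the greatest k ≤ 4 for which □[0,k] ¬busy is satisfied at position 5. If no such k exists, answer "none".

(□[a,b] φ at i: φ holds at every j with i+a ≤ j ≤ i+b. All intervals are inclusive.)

¬busy must hold from j=5 onward; find where it first fails.
  j=5: holds
  j=6: holds
  j=7: fails
Holds on [5,6], so largest k = 1.

1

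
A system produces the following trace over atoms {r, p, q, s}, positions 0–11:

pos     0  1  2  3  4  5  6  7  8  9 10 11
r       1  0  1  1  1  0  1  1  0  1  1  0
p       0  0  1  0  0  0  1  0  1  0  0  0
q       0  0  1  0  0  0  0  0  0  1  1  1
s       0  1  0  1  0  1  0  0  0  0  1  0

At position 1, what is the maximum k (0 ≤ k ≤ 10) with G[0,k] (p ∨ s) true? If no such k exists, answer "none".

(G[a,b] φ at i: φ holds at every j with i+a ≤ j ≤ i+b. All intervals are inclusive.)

(p ∨ s) must hold from j=1 onward; find where it first fails.
  j=1: holds
  j=2: holds
  j=3: holds
  j=4: fails
Holds on [1,3], so largest k = 2.

2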